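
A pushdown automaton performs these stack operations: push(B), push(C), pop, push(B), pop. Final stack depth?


Tracing stack operations:
  push(B) -> stack = [B], depth=1
  push(C) -> stack = [B,C], depth=2
  pop -> removed C, stack = [B], depth=1
  push(B) -> stack = [B,B], depth=2
  pop -> removed B, stack = [B], depth=1
Final depth = 1

1


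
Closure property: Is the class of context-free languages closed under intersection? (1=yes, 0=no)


CFL closure properties:
  Closed under: union, concatenation, Kleene star
  NOT closed under: intersection, complement
Operation 'intersection' is in not-closed list -> No (not closed)

0


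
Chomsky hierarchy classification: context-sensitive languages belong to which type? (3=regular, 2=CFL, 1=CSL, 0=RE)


Chomsky hierarchy levels:
  Type 3: Regular (DFA/NFA/regex)
  Type 2: Context-free (PDA)
  Type 1: Context-sensitive
  Type 0: Recursively enumerable (TM)
'context-sensitive' corresponds to Type 1

1


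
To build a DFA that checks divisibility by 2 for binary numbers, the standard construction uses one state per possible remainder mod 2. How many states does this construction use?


Divisibility by 2 is tracked via the remainder mod 2: 0, 1, ..., 1
The construction assigns one state to each remainder
Number of remainders = 2

2


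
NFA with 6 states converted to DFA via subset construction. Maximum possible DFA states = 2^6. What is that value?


NFA has 6 states
Subset construction: each DFA state = subset of NFA states
Maximum subsets = 2^6
2^6 = 64

64


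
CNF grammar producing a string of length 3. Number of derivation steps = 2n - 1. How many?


Chomsky Normal Form derivation:
String length n = 3
Each step either:
  - Splits a nonterminal into two (n-1 such steps)
  - Converts a nonterminal to terminal (n such steps)
Total = (n-1) + n = 2n - 1
= 2(3) - 1
= 6 - 1
= 5

5


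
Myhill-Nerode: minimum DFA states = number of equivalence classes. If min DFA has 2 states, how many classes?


Myhill-Nerode theorem:
Number of equivalence classes = number of states in minimal DFA
Minimal DFA states = 2
Therefore equivalence classes = 2

2


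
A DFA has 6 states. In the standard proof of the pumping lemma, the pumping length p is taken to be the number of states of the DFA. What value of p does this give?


Pumping lemma for regular languages (standard proof):
Take p = |Q|, the number of DFA states.
Any string of length >= |Q| passes through |Q|+1 states while reading its first |Q| symbols,
so by pigeonhole some state repeats, giving the loop that can be pumped.
Here |Q| = 6
Therefore the proof uses p = 6

6


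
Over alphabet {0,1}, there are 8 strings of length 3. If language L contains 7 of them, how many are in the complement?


Alphabet: {0,1}
String length: 3
Total strings of length 3 = 2^3 = 8
Strings in L = 7
Complement = total - |L|
= 8 - 7
= 1

1


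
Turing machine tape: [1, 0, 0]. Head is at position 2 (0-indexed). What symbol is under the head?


Tape: [1, 0, 0]
Positions: 0 1 2
Values:    1 0 0
Head at position 2
tape[2] = 0

0


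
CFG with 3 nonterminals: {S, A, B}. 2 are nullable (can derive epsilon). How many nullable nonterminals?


Nonterminals: {S, A, B}
A nonterminal is nullable if it can derive epsilon
Counting nullable nonterminals: 2
Total nullable = 2

2


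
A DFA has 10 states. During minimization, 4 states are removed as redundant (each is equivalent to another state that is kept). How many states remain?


Original DFA: 10 states
Redundant states removed: 4
Minimized states = original - removed
= 10 - 4
= 6

6


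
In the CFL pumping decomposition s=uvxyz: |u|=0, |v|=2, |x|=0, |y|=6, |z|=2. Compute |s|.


|s| = |u| + |v| + |x| + |y| + |z|
= 0 + 2 + 0 + 6 + 2
= 2 + 0 + 8
= 2 + 8
= 10

10


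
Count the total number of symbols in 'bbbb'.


String: 'bbbb'
Counting characters:
  'b' appears 4 time(s)
Total length = 0 + 4 = 4

4


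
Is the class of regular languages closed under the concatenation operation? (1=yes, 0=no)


Regular languages are closed under:
- Union (DFA product construction)
- Intersection (DFA product construction)
- Complement (swap accept/reject states)
- Concatenation (NFA construction)
- Kleene star (NFA construction)
concatenation is in this list
Therefore: closed

1


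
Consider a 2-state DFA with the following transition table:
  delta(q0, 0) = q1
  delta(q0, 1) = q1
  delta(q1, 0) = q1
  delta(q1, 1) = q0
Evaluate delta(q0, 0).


Looking up transition function:
delta(q0, 0) in the table
Row: q0, Column: 0
Result: q1

q1


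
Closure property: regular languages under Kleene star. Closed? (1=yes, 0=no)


Regular languages are closed under:
- Union (DFA product construction)
- Intersection (DFA product construction)
- Complement (swap accept/reject states)
- Concatenation (NFA construction)
- Kleene star (NFA construction)
Kleene star is in this list
Therefore: closed

1


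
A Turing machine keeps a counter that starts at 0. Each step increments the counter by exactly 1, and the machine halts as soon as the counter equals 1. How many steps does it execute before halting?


Counter starts at 0. Counting sequence:
  Step 1: counter = 1
Counter reached 1 -> halt
Total steps = 1

1


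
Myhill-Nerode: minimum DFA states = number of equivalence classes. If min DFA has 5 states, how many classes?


Myhill-Nerode theorem:
Number of equivalence classes = number of states in minimal DFA
Minimal DFA states = 5
Therefore equivalence classes = 5

5


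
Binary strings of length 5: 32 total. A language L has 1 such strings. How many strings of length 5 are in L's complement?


Alphabet: {0,1}
String length: 5
Total strings of length 5 = 2^5 = 32
Strings in L = 1
Complement = total - |L|
= 32 - 1
= 31

31


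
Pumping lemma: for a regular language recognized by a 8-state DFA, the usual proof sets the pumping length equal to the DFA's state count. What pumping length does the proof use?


Pumping lemma for regular languages (standard proof):
Take p = |Q|, the number of DFA states.
Any string of length >= |Q| passes through |Q|+1 states while reading its first |Q| symbols,
so by pigeonhole some state repeats, giving the loop that can be pumped.
Here |Q| = 8
Therefore the proof uses p = 8

8


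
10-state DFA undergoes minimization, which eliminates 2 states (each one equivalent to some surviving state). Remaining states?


Original DFA: 10 states
Redundant states removed: 2
Minimized states = original - removed
= 10 - 2
= 8

8


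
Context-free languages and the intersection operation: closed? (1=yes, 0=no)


CFL closure properties:
  Closed under: union, concatenation, Kleene star
  NOT closed under: intersection, complement
Operation 'intersection' is in not-closed list -> No (not closed)

0


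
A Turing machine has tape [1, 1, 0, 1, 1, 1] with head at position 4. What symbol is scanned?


Tape: [1, 1, 0, 1, 1, 1]
Positions: 0 1 2 3 4 5
Values:    1 1 0 1 1 1
Head at position 4
tape[4] = 1

1


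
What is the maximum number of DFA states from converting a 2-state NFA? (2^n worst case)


NFA has 2 states
Subset construction: each DFA state = subset of NFA states
Maximum subsets = 2^2
2^2 = 4

4


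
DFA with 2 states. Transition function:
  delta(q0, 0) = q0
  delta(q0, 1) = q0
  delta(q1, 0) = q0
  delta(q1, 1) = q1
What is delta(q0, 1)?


Looking up transition function:
delta(q0, 1) in the table
Row: q0, Column: 1
Result: q0

q0


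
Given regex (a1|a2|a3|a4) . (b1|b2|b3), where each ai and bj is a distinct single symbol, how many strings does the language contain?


First group: 4 alternatives
Second group: 3 alternatives
Concatenation: each choice from group 1 pairs with each from group 2
Total = 4 x 3 = 12

12


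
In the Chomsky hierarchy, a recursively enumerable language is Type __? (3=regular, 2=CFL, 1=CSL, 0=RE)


Chomsky hierarchy levels:
  Type 3: Regular (DFA/NFA/regex)
  Type 2: Context-free (PDA)
  Type 1: Context-sensitive
  Type 0: Recursively enumerable (TM)
'recursively enumerable' corresponds to Type 0

0


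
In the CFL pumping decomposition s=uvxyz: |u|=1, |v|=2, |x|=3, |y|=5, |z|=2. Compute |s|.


|s| = |u| + |v| + |x| + |y| + |z|
= 1 + 2 + 3 + 5 + 2
= 3 + 3 + 7
= 6 + 7
= 13

13


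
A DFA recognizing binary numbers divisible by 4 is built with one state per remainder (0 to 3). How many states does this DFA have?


Divisibility by 4 is tracked via the remainder mod 4: 0, 1, ..., 3
The construction assigns one state to each remainder
Number of remainders = 4

4


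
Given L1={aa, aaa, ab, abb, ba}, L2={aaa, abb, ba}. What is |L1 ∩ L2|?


L1 = {aa, aaa, ab, abb, ba}
L2 = {aaa, abb, ba}
Checking each string in L1 against L2:
  'aa': in L2? No
  'aaa': in L2? Yes
  'ab': in L2? No
  'abb': in L2? Yes
  'ba': in L2? Yes
Intersection = {aaa, abb, ba}
|L1 ∩ L2| = 3

3


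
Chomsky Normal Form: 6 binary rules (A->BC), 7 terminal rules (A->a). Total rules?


CNF allows two rule forms:
  A -> BC (binary): 6 rules
  A -> a (terminal): 7 rules
Total = 6 + 7 = 13

13


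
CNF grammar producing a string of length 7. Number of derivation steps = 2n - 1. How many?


Chomsky Normal Form derivation:
String length n = 7
Each step either:
  - Splits a nonterminal into two (n-1 such steps)
  - Converts a nonterminal to terminal (n such steps)
Total = (n-1) + n = 2n - 1
= 2(7) - 1
= 14 - 1
= 13

13


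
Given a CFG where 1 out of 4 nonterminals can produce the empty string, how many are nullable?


Nonterminals: {S, A, B, C}
A nonterminal is nullable if it can derive epsilon
Counting nullable nonterminals: 1
Total nullable = 1

1


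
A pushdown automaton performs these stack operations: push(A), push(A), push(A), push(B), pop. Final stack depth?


Tracing stack operations:
  push(A) -> stack = [A], depth=1
  push(A) -> stack = [A,A], depth=2
  push(A) -> stack = [A,A,A], depth=3
  push(B) -> stack = [A,A,A,B], depth=4
  pop -> removed B, stack = [A,A,A], depth=3
Final depth = 3

3


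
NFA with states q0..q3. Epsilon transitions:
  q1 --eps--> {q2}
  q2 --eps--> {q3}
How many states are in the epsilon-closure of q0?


Starting from q0
Initialize closure = {q0}
q0 has no outgoing epsilon transitions -> nothing to add
Final closure: {q0}
Size = 1

1


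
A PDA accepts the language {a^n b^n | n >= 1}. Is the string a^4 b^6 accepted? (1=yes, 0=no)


Language requires equal numbers of a's and b's
PDA pushes for each 'a', pops for each 'b'
Number of a's = 4
Number of b's = 6
4 != 6 -> Reject

0


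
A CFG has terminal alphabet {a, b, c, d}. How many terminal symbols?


Terminal symbols: a, b, c, d
Counting each: a (#1), b (#2), c (#3), d (#4)
Total = 4

4


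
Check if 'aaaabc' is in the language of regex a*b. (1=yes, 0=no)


Pattern: a*b
String: 'aaaabc'
Pattern requires: zero or more 'a's followed by exactly one 'b'
Found 4 leading 'a's
Remaining: 'bc'
Remaining is not 'b' -> no match
Result: 0

0


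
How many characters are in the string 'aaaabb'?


String: 'aaaabb'
Counting characters:
  'a' appears 4 time(s)
  'b' appears 2 time(s)
Total length = 4 + 2 = 6

6


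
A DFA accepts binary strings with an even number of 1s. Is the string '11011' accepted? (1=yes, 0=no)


DFA has 2 states: q_even (start, accept=yes) and q_odd
Processing string '11011' character by character:
  Position 0: read '1', 1-count=1 -> q_odd
  Position 1: read '1', 1-count=2 -> q_even
  Position 2: read '0', 1-count=2 -> q_even (no change)
  Position 3: read '1', 1-count=3 -> q_odd
  Position 4: read '1', 1-count=4 -> q_even
Final state: q_even, total 1s = 4 (even); the DFA requires an even count -> accept

1


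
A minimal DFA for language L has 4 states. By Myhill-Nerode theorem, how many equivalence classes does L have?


Myhill-Nerode theorem:
Number of equivalence classes = number of states in minimal DFA
Minimal DFA states = 4
Therefore equivalence classes = 4

4


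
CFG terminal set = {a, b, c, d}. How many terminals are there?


Terminal symbols: a, b, c, d
Counting each: a (#1), b (#2), c (#3), d (#4)
Total = 4

4


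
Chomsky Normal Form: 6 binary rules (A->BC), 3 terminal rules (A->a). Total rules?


CNF allows two rule forms:
  A -> BC (binary): 6 rules
  A -> a (terminal): 3 rules
Total = 6 + 3 = 9

9


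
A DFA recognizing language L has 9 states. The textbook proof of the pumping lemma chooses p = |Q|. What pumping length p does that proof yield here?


Pumping lemma for regular languages (standard proof):
Take p = |Q|, the number of DFA states.
Any string of length >= |Q| passes through |Q|+1 states while reading its first |Q| symbols,
so by pigeonhole some state repeats, giving the loop that can be pumped.
Here |Q| = 9
Therefore the proof uses p = 9

9


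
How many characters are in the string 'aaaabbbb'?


String: 'aaaabbbb'
Counting characters:
  'a' appears 4 time(s)
  'b' appears 4 time(s)
Total length = 4 + 4 = 8

8


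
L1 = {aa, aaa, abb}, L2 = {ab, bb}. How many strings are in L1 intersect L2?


L1 = {aa, aaa, abb}
L2 = {ab, bb}
Checking each string in L1 against L2:
  'aa': in L2? No
  'aaa': in L2? No
  'abb': in L2? No
Intersection = {}
|L1 ∩ L2| = 0

0


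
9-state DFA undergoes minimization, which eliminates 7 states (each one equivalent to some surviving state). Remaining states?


Original DFA: 9 states
Redundant states removed: 7
Minimized states = original - removed
= 9 - 7
= 2

2


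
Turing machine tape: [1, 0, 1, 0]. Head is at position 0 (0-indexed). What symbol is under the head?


Tape: [1, 0, 1, 0]
Positions: 0 1 2 3
Values:    1 0 1 0
Head at position 0
tape[0] = 1

1


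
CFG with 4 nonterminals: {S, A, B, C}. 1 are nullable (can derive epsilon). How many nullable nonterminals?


Nonterminals: {S, A, B, C}
A nonterminal is nullable if it can derive epsilon
Counting nullable nonterminals: 1
Total nullable = 1

1


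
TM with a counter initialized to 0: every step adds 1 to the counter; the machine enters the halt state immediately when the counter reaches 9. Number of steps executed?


Counter starts at 0. Counting sequence:
  Step 1: counter = 1
  Step 2: counter = 2
  Step 3: counter = 3
  Step 4: counter = 4
  Step 5: counter = 5
  Step 6: counter = 6
  ...
  Step 9: counter = 9
Counter reached 9 -> halt
Total steps = 9

9


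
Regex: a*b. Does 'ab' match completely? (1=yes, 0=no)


Pattern: a*b
String: 'ab'
Pattern requires: zero or more 'a's followed by exactly one 'b'
Found 1 leading 'a's
Remaining: 'b'
Remaining is exactly 'b' -> match
Result: 1

1


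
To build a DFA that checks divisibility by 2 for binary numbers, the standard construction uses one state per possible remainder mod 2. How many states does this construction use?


Divisibility by 2 is tracked via the remainder mod 2: 0, 1, ..., 1
The construction assigns one state to each remainder
Number of remainders = 2

2


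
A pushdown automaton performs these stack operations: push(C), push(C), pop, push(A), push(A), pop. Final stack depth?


Tracing stack operations:
  push(C) -> stack = [C], depth=1
  push(C) -> stack = [C,C], depth=2
  pop -> removed C, stack = [C], depth=1
  push(A) -> stack = [C,A], depth=2
  push(A) -> stack = [C,A,A], depth=3
  pop -> removed A, stack = [C,A], depth=2
Final depth = 2

2


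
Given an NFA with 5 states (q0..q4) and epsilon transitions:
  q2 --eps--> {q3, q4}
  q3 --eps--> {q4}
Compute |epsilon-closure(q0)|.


Starting from q0
Initialize closure = {q0}
q0 has no outgoing epsilon transitions -> nothing to add
Final closure: {q0}
Size = 1

1


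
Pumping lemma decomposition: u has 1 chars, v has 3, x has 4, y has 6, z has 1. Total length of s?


|s| = |u| + |v| + |x| + |y| + |z|
= 1 + 3 + 4 + 6 + 1
= 4 + 4 + 7
= 8 + 7
= 15

15


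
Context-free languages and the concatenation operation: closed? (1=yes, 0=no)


CFL closure properties:
  Closed under: union, concatenation, Kleene star
  NOT closed under: intersection, complement
Operation 'concatenation' is in closed list -> Yes (closed)

1


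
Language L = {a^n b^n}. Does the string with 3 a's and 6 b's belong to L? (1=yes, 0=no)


Language requires equal numbers of a's and b's
PDA pushes for each 'a', pops for each 'b'
Number of a's = 3
Number of b's = 6
3 != 6 -> Reject

0


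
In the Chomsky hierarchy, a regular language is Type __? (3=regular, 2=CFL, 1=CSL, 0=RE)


Chomsky hierarchy levels:
  Type 3: Regular (DFA/NFA/regex)
  Type 2: Context-free (PDA)
  Type 1: Context-sensitive
  Type 0: Recursively enumerable (TM)
'regular' corresponds to Type 3

3


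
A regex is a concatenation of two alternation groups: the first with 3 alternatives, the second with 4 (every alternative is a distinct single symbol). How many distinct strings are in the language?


First group: 3 alternatives
Second group: 4 alternatives
Concatenation: each choice from group 1 pairs with each from group 2
Total = 3 x 4 = 12

12


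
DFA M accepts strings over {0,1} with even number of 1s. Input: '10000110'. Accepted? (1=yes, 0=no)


DFA has 2 states: q_even (start, accept=yes) and q_odd
Processing string '10000110' character by character:
  Position 0: read '1', 1-count=1 -> q_odd
  Position 1: read '0', 1-count=1 -> q_odd (no change)
  Position 2: read '0', 1-count=1 -> q_odd (no change)
  Position 3: read '0', 1-count=1 -> q_odd (no change)
  Position 4: read '0', 1-count=1 -> q_odd (no change)
  Position 5: read '1', 1-count=2 -> q_even
  Position 6: read '1', 1-count=3 -> q_odd
  Position 7: read '0', 1-count=3 -> q_odd (no change)
Final state: q_odd, total 1s = 3 (odd); the DFA requires an even count -> reject

0


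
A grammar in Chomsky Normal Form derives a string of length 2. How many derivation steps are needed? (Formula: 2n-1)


Chomsky Normal Form derivation:
String length n = 2
Each step either:
  - Splits a nonterminal into two (n-1 such steps)
  - Converts a nonterminal to terminal (n such steps)
Total = (n-1) + n = 2n - 1
= 2(2) - 1
= 4 - 1
= 3

3


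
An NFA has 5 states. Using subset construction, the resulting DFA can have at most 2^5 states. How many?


NFA has 5 states
Subset construction: each DFA state = subset of NFA states
Maximum subsets = 2^5
2^5 = 32

32


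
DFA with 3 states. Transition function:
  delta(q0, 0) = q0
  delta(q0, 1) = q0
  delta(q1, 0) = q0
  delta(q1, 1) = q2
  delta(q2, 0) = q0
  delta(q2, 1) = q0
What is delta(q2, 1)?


Looking up transition function:
delta(q2, 1) in the table
Row: q2, Column: 1
Result: q0

q0


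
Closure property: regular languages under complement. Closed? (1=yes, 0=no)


Regular languages are closed under:
- Union (DFA product construction)
- Intersection (DFA product construction)
- Complement (swap accept/reject states)
- Concatenation (NFA construction)
- Kleene star (NFA construction)
complement is in this list
Therefore: closed

1


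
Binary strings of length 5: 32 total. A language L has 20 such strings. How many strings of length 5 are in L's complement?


Alphabet: {0,1}
String length: 5
Total strings of length 5 = 2^5 = 32
Strings in L = 20
Complement = total - |L|
= 32 - 20
= 12

12


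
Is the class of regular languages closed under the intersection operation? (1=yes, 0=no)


Regular languages are closed under:
- Union (DFA product construction)
- Intersection (DFA product construction)
- Complement (swap accept/reject states)
- Concatenation (NFA construction)
- Kleene star (NFA construction)
intersection is in this list
Therefore: closed

1


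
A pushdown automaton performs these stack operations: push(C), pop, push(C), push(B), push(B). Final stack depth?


Tracing stack operations:
  push(C) -> stack = [C], depth=1
  pop -> removed C, stack = [], depth=0
  push(C) -> stack = [C], depth=1
  push(B) -> stack = [C,B], depth=2
  push(B) -> stack = [C,B,B], depth=3
Final depth = 3

3


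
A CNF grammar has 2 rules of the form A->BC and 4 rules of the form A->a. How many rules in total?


CNF allows two rule forms:
  A -> BC (binary): 2 rules
  A -> a (terminal): 4 rules
Total = 2 + 4 = 6

6


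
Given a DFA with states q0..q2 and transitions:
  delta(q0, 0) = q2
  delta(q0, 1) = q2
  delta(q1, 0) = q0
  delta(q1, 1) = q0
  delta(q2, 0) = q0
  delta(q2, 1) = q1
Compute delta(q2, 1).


Looking up transition function:
delta(q2, 1) in the table
Row: q2, Column: 1
Result: q1

q1


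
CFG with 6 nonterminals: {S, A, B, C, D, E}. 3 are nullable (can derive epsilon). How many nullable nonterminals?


Nonterminals: {S, A, B, C, D, E}
A nonterminal is nullable if it can derive epsilon
Counting nullable nonterminals: 3
Total nullable = 3

3


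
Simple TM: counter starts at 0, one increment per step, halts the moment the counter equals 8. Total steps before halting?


Counter starts at 0. Counting sequence:
  Step 1: counter = 1
  Step 2: counter = 2
  Step 3: counter = 3
  Step 4: counter = 4
  Step 5: counter = 5
  Step 6: counter = 6
  Step 7: counter = 7
  Step 8: counter = 8
Counter reached 8 -> halt
Total steps = 8

8


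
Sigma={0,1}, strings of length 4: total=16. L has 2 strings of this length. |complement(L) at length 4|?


Alphabet: {0,1}
String length: 4
Total strings of length 4 = 2^4 = 16
Strings in L = 2
Complement = total - |L|
= 16 - 2
= 14

14


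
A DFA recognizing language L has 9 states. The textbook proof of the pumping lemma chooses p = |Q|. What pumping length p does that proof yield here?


Pumping lemma for regular languages (standard proof):
Take p = |Q|, the number of DFA states.
Any string of length >= |Q| passes through |Q|+1 states while reading its first |Q| symbols,
so by pigeonhole some state repeats, giving the loop that can be pumped.
Here |Q| = 9
Therefore the proof uses p = 9

9


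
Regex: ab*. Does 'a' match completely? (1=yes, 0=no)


Pattern: ab*
String: 'a'
Pattern requires: exactly one 'a' followed by zero or more 'b's
First char is 'a' -> OK
Rest '': all b's? Yes
Result: 1

1


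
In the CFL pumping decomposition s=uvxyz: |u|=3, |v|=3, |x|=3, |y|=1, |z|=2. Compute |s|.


|s| = |u| + |v| + |x| + |y| + |z|
= 3 + 3 + 3 + 1 + 2
= 6 + 3 + 3
= 9 + 3
= 12

12


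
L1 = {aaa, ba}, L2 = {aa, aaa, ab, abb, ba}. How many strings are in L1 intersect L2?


L1 = {aaa, ba}
L2 = {aa, aaa, ab, abb, ba}
Checking each string in L1 against L2:
  'aaa': in L2? Yes
  'ba': in L2? Yes
Intersection = {aaa, ba}
|L1 ∩ L2| = 2

2


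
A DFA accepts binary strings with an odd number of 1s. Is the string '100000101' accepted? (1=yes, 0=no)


DFA has 2 states: q_even (start, accept=no) and q_odd
Processing string '100000101' character by character:
  Position 0: read '1', 1-count=1 -> q_odd
  Position 1: read '0', 1-count=1 -> q_odd (no change)
  Position 2: read '0', 1-count=1 -> q_odd (no change)
  Position 3: read '0', 1-count=1 -> q_odd (no change)
  Position 4: read '0', 1-count=1 -> q_odd (no change)
  Position 5: read '0', 1-count=1 -> q_odd (no change)
  Position 6: read '1', 1-count=2 -> q_even
  Position 7: read '0', 1-count=2 -> q_even (no change)
  Position 8: read '1', 1-count=3 -> q_odd
Final state: q_odd, total 1s = 3 (odd); the DFA requires an odd count -> accept

1


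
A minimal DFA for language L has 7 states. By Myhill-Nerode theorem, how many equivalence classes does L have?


Myhill-Nerode theorem:
Number of equivalence classes = number of states in minimal DFA
Minimal DFA states = 7
Therefore equivalence classes = 7

7


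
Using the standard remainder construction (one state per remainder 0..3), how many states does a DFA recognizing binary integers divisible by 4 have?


Divisibility by 4 is tracked via the remainder mod 4: 0, 1, ..., 3
The construction assigns one state to each remainder
Number of remainders = 4

4


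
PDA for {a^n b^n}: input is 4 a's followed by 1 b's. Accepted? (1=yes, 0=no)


Language requires equal numbers of a's and b's
PDA pushes for each 'a', pops for each 'b'
Number of a's = 4
Number of b's = 1
4 != 1 -> Reject

0


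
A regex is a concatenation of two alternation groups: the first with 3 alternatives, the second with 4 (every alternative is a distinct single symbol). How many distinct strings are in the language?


First group: 3 alternatives
Second group: 4 alternatives
Concatenation: each choice from group 1 pairs with each from group 2
Total = 3 x 4 = 12

12


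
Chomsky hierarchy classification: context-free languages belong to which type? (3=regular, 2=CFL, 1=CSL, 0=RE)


Chomsky hierarchy levels:
  Type 3: Regular (DFA/NFA/regex)
  Type 2: Context-free (PDA)
  Type 1: Context-sensitive
  Type 0: Recursively enumerable (TM)
'context-free' corresponds to Type 2

2


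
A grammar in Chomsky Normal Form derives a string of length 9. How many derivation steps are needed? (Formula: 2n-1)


Chomsky Normal Form derivation:
String length n = 9
Each step either:
  - Splits a nonterminal into two (n-1 such steps)
  - Converts a nonterminal to terminal (n such steps)
Total = (n-1) + n = 2n - 1
= 2(9) - 1
= 18 - 1
= 17

17


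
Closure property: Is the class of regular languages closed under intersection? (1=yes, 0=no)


Regular languages are closed under all standard operations:
- Union: Yes (product construction)
- Intersection: Yes (product construction)
- Complement: Yes (swap accept/reject)
- Concatenation: Yes (NFA construction)
Operation: intersection -> Closed

1


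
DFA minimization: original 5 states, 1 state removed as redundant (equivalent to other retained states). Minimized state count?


Original DFA: 5 states
Redundant states removed: 1
Minimized states = original - removed
= 5 - 1
= 4

4


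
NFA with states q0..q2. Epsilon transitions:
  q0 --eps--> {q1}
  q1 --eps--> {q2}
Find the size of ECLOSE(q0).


Starting from q0
Initialize closure = {q0}
Follow epsilon from q0 -> add q1
Follow epsilon from q1 -> add q2
Final closure: {q0, q1, q2}
Size = 3

3


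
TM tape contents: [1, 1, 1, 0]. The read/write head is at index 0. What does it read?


Tape: [1, 1, 1, 0]
Positions: 0 1 2 3
Values:    1 1 1 0
Head at position 0
tape[0] = 1

1


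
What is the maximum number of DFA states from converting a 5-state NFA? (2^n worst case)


NFA has 5 states
Subset construction: each DFA state = subset of NFA states
Maximum subsets = 2^5
2^5 = 32

32


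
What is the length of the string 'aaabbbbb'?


String: 'aaabbbbb'
Counting characters:
  'a' appears 3 time(s)
  'b' appears 5 time(s)
Total length = 3 + 5 = 8

8


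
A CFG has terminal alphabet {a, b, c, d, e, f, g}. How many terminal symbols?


Terminal symbols: a, b, c, d, e, f, g
Counting each: a (#1), b (#2), c (#3), d (#4), e (#5), f (#6), g (#7)
Total = 7

7


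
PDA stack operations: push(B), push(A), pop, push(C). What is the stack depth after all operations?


Tracing stack operations:
  push(B) -> stack = [B], depth=1
  push(A) -> stack = [B,A], depth=2
  pop -> removed A, stack = [B], depth=1
  push(C) -> stack = [B,C], depth=2
Final depth = 2

2


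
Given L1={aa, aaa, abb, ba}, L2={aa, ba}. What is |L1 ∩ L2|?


L1 = {aa, aaa, abb, ba}
L2 = {aa, ba}
Checking each string in L1 against L2:
  'aa': in L2? Yes
  'aaa': in L2? No
  'abb': in L2? No
  'ba': in L2? Yes
Intersection = {aa, ba}
|L1 ∩ L2| = 2

2


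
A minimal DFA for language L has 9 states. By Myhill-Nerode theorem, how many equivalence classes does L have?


Myhill-Nerode theorem:
Number of equivalence classes = number of states in minimal DFA
Minimal DFA states = 9
Therefore equivalence classes = 9

9


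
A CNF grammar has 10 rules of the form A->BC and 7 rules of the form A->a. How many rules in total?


CNF allows two rule forms:
  A -> BC (binary): 10 rules
  A -> a (terminal): 7 rules
Total = 10 + 7 = 17

17


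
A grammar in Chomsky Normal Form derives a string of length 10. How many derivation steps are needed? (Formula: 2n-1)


Chomsky Normal Form derivation:
String length n = 10
Each step either:
  - Splits a nonterminal into two (n-1 such steps)
  - Converts a nonterminal to terminal (n such steps)
Total = (n-1) + n = 2n - 1
= 2(10) - 1
= 20 - 1
= 19

19


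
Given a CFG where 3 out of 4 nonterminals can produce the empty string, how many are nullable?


Nonterminals: {S, A, B, C}
A nonterminal is nullable if it can derive epsilon
Counting nullable nonterminals: 3
Total nullable = 3

3


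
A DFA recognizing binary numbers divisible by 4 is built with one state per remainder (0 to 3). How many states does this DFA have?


Divisibility by 4 is tracked via the remainder mod 4: 0, 1, ..., 3
The construction assigns one state to each remainder
Number of remainders = 4

4


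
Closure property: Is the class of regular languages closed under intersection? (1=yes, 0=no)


Regular languages are closed under all standard operations:
- Union: Yes (product construction)
- Intersection: Yes (product construction)
- Complement: Yes (swap accept/reject)
- Concatenation: Yes (NFA construction)
Operation: intersection -> Closed

1


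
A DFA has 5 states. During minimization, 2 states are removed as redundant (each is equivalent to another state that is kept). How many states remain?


Original DFA: 5 states
Redundant states removed: 2
Minimized states = original - removed
= 5 - 2
= 3

3


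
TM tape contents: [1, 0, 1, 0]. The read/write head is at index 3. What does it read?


Tape: [1, 0, 1, 0]
Positions: 0 1 2 3
Values:    1 0 1 0
Head at position 3
tape[3] = 0

0


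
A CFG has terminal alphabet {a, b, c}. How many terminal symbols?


Terminal symbols: a, b, c
Counting each: a (#1), b (#2), c (#3)
Total = 3

3


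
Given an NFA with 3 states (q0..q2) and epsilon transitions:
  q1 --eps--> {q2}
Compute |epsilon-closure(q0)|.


Starting from q0
Initialize closure = {q0}
q0 has no outgoing epsilon transitions -> nothing to add
Final closure: {q0}
Size = 1

1


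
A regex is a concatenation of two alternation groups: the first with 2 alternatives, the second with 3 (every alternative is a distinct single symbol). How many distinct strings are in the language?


First group: 2 alternatives
Second group: 3 alternatives
Concatenation: each choice from group 1 pairs with each from group 2
Total = 2 x 3 = 6

6


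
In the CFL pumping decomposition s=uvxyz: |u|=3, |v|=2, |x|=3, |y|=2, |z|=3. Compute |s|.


|s| = |u| + |v| + |x| + |y| + |z|
= 3 + 2 + 3 + 2 + 3
= 5 + 3 + 5
= 8 + 5
= 13

13


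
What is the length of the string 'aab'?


String: 'aab'
Counting characters:
  'a' appears 2 time(s)
  'b' appears 1 time(s)
Total length = 2 + 1 = 3

3


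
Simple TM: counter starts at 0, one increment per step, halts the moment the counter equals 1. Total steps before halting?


Counter starts at 0. Counting sequence:
  Step 1: counter = 1
Counter reached 1 -> halt
Total steps = 1

1


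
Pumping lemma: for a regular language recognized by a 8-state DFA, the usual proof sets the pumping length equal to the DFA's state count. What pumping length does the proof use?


Pumping lemma for regular languages (standard proof):
Take p = |Q|, the number of DFA states.
Any string of length >= |Q| passes through |Q|+1 states while reading its first |Q| symbols,
so by pigeonhole some state repeats, giving the loop that can be pumped.
Here |Q| = 8
Therefore the proof uses p = 8

8


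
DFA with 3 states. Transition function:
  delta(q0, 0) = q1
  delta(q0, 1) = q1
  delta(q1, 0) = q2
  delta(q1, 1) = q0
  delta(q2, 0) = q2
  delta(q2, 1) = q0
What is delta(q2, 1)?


Looking up transition function:
delta(q2, 1) in the table
Row: q2, Column: 1
Result: q0

q0


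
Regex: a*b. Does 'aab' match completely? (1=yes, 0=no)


Pattern: a*b
String: 'aab'
Pattern requires: zero or more 'a's followed by exactly one 'b'
Found 2 leading 'a's
Remaining: 'b'
Remaining is exactly 'b' -> match
Result: 1

1


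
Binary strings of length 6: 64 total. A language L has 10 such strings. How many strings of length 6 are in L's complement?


Alphabet: {0,1}
String length: 6
Total strings of length 6 = 2^6 = 64
Strings in L = 10
Complement = total - |L|
= 64 - 10
= 54

54


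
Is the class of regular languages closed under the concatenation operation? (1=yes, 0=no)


Regular languages are closed under:
- Union (DFA product construction)
- Intersection (DFA product construction)
- Complement (swap accept/reject states)
- Concatenation (NFA construction)
- Kleene star (NFA construction)
concatenation is in this list
Therefore: closed

1


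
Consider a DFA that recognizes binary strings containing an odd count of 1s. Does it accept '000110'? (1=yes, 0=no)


DFA has 2 states: q_even (start, accept=no) and q_odd
Processing string '000110' character by character:
  Position 0: read '0', 1-count=0 -> q_even (no change)
  Position 1: read '0', 1-count=0 -> q_even (no change)
  Position 2: read '0', 1-count=0 -> q_even (no change)
  Position 3: read '1', 1-count=1 -> q_odd
  Position 4: read '1', 1-count=2 -> q_even
  Position 5: read '0', 1-count=2 -> q_even (no change)
Final state: q_even, total 1s = 2 (even); the DFA requires an odd count -> reject

0


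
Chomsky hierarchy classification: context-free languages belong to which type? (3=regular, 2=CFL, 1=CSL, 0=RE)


Chomsky hierarchy levels:
  Type 3: Regular (DFA/NFA/regex)
  Type 2: Context-free (PDA)
  Type 1: Context-sensitive
  Type 0: Recursively enumerable (TM)
'context-free' corresponds to Type 2

2


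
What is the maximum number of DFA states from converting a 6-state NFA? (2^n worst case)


NFA has 6 states
Subset construction: each DFA state = subset of NFA states
Maximum subsets = 2^6
2^6 = 64

64


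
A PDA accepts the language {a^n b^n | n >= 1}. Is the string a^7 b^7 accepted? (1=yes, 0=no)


Language requires equal numbers of a's and b's
PDA pushes for each 'a', pops for each 'b'
Number of a's = 7
Number of b's = 7
7 == 7 -> Accept

1


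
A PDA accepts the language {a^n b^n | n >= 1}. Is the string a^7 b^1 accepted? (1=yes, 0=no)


Language requires equal numbers of a's and b's
PDA pushes for each 'a', pops for each 'b'
Number of a's = 7
Number of b's = 1
7 != 1 -> Reject

0


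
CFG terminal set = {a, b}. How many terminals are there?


Terminal symbols: a, b
Counting each: a (#1), b (#2)
Total = 2

2


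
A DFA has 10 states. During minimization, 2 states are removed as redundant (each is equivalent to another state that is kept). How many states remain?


Original DFA: 10 states
Redundant states removed: 2
Minimized states = original - removed
= 10 - 2
= 8

8


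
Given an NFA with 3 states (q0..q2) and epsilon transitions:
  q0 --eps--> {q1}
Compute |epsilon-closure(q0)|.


Starting from q0
Initialize closure = {q0}
Follow epsilon from q0 -> add q1
Final closure: {q0, q1}
Size = 2

2


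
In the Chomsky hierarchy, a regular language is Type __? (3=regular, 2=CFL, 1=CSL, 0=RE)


Chomsky hierarchy levels:
  Type 3: Regular (DFA/NFA/regex)
  Type 2: Context-free (PDA)
  Type 1: Context-sensitive
  Type 0: Recursively enumerable (TM)
'regular' corresponds to Type 3

3


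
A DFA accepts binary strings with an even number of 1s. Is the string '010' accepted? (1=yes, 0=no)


DFA has 2 states: q_even (start, accept=yes) and q_odd
Processing string '010' character by character:
  Position 0: read '0', 1-count=0 -> q_even (no change)
  Position 1: read '1', 1-count=1 -> q_odd
  Position 2: read '0', 1-count=1 -> q_odd (no change)
Final state: q_odd, total 1s = 1 (odd); the DFA requires an even count -> reject

0


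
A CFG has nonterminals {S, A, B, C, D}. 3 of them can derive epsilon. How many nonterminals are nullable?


Nonterminals: {S, A, B, C, D}
A nonterminal is nullable if it can derive epsilon
Counting nullable nonterminals: 3
Total nullable = 3

3


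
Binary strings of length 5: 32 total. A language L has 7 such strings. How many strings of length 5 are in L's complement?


Alphabet: {0,1}
String length: 5
Total strings of length 5 = 2^5 = 32
Strings in L = 7
Complement = total - |L|
= 32 - 7
= 25

25


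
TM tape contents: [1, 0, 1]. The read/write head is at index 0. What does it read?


Tape: [1, 0, 1]
Positions: 0 1 2
Values:    1 0 1
Head at position 0
tape[0] = 1

1


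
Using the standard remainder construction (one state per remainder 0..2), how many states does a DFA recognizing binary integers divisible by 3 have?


Divisibility by 3 is tracked via the remainder mod 3: 0, 1, ..., 2
The construction assigns one state to each remainder
Number of remainders = 3

3


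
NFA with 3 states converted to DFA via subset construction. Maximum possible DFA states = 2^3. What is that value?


NFA has 3 states
Subset construction: each DFA state = subset of NFA states
Maximum subsets = 2^3
2^3 = 8

8


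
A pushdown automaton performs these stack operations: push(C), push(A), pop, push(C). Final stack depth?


Tracing stack operations:
  push(C) -> stack = [C], depth=1
  push(A) -> stack = [C,A], depth=2
  pop -> removed A, stack = [C], depth=1
  push(C) -> stack = [C,C], depth=2
Final depth = 2

2


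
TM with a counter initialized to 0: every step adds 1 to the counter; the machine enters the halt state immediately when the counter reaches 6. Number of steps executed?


Counter starts at 0. Counting sequence:
  Step 1: counter = 1
  Step 2: counter = 2
  Step 3: counter = 3
  Step 4: counter = 4
  Step 5: counter = 5
  Step 6: counter = 6
Counter reached 6 -> halt
Total steps = 6

6


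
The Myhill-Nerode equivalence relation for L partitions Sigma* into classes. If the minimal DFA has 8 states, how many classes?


Myhill-Nerode theorem:
Number of equivalence classes = number of states in minimal DFA
Minimal DFA states = 8
Therefore equivalence classes = 8

8


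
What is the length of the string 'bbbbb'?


String: 'bbbbb'
Counting characters:
  'b' appears 5 time(s)
Total length = 0 + 5 = 5

5


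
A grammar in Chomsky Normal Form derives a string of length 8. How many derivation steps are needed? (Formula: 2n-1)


Chomsky Normal Form derivation:
String length n = 8
Each step either:
  - Splits a nonterminal into two (n-1 such steps)
  - Converts a nonterminal to terminal (n such steps)
Total = (n-1) + n = 2n - 1
= 2(8) - 1
= 16 - 1
= 15

15


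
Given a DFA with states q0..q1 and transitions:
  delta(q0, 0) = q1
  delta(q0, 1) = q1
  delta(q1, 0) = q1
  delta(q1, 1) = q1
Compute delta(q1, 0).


Looking up transition function:
delta(q1, 0) in the table
Row: q1, Column: 0
Result: q1

q1


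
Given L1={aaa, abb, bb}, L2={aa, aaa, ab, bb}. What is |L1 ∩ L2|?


L1 = {aaa, abb, bb}
L2 = {aa, aaa, ab, bb}
Checking each string in L1 against L2:
  'aaa': in L2? Yes
  'abb': in L2? No
  'bb': in L2? Yes
Intersection = {aaa, bb}
|L1 ∩ L2| = 2

2


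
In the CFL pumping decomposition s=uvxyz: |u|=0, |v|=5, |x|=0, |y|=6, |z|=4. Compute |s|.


|s| = |u| + |v| + |x| + |y| + |z|
= 0 + 5 + 0 + 6 + 4
= 5 + 0 + 10
= 5 + 10
= 15

15


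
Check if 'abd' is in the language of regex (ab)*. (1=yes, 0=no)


Pattern: (ab)*
String: 'abd'
Pattern requires: zero or more repetitions of 'ab'
Length 3 is odd -> cannot be (ab)* -> no match
Result: 0

0


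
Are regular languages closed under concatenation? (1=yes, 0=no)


Regular languages are closed under:
- Union (DFA product construction)
- Intersection (DFA product construction)
- Complement (swap accept/reject states)
- Concatenation (NFA construction)
- Kleene star (NFA construction)
concatenation is in this list
Therefore: closed

1


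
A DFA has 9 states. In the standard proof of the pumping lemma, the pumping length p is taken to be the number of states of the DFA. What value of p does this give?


Pumping lemma for regular languages (standard proof):
Take p = |Q|, the number of DFA states.
Any string of length >= |Q| passes through |Q|+1 states while reading its first |Q| symbols,
so by pigeonhole some state repeats, giving the loop that can be pumped.
Here |Q| = 9
Therefore the proof uses p = 9

9
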